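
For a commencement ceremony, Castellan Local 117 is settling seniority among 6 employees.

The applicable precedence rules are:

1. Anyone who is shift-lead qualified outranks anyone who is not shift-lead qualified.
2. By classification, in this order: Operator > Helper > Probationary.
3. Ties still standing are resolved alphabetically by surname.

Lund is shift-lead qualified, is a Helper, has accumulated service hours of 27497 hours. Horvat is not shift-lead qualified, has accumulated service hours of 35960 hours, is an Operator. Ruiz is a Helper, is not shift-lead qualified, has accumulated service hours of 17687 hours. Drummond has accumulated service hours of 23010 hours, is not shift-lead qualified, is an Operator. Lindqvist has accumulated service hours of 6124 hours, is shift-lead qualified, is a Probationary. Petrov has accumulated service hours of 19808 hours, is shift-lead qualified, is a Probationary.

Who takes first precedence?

Lund

By the first rule: Lund, Lindqvist and Petrov (each shift-lead qualified); then Drummond, Horvat and Ruiz (each not shift-lead qualified).
Among Lund, Lindqvist and Petrov, by classification: Lund (Helper) before Lindqvist and Petrov (Probationary).
Among Lindqvist and Petrov, alphabetically by surname: Lindqvist before Petrov.
Among Drummond, Horvat and Ruiz, by classification: Drummond and Horvat (Operator) before Ruiz (Helper).
Among Drummond and Horvat, alphabetically by surname: Drummond before Horvat.
Order: Lund, Lindqvist, Petrov, Drummond, Horvat, Ruiz.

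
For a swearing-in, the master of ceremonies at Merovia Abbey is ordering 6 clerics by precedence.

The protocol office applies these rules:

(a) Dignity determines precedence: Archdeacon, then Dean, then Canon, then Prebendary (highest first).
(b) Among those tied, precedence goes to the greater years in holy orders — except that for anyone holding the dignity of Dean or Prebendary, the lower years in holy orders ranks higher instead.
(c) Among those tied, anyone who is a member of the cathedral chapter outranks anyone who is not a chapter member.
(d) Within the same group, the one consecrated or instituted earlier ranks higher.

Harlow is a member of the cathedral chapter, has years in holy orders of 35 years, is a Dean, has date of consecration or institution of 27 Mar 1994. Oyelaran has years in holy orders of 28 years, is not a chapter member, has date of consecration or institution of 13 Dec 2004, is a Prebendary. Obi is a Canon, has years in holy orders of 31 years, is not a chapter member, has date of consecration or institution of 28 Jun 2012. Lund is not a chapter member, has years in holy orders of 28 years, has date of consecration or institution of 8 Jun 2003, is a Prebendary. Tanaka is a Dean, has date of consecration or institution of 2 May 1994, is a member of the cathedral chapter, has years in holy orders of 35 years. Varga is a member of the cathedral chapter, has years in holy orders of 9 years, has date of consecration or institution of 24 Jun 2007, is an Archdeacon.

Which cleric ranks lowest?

By dignity: Varga (Archdeacon); then Harlow and Tanaka (Dean); then Obi (Canon); then Lund and Oyelaran (Prebendary).
Harlow and Tanaka both have years in holy orders 35 years, so the next rule applies.
Harlow and Tanaka are each a member of the cathedral chapter, so the next rule applies.
Among Harlow and Tanaka, by date of consecration or institution (earlier first): Harlow (27 Mar 1994) before Tanaka (2 May 1994).
Lund and Oyelaran both have years in holy orders 28 years, so the next rule applies.
Lund and Oyelaran are each not a chapter member, so the next rule applies.
Among Lund and Oyelaran, by date of consecration or institution (earlier first): Lund (8 Jun 2003) before Oyelaran (13 Dec 2004).
Order: Varga, Harlow, Tanaka, Obi, Lund, Oyelaran.

Oyelaran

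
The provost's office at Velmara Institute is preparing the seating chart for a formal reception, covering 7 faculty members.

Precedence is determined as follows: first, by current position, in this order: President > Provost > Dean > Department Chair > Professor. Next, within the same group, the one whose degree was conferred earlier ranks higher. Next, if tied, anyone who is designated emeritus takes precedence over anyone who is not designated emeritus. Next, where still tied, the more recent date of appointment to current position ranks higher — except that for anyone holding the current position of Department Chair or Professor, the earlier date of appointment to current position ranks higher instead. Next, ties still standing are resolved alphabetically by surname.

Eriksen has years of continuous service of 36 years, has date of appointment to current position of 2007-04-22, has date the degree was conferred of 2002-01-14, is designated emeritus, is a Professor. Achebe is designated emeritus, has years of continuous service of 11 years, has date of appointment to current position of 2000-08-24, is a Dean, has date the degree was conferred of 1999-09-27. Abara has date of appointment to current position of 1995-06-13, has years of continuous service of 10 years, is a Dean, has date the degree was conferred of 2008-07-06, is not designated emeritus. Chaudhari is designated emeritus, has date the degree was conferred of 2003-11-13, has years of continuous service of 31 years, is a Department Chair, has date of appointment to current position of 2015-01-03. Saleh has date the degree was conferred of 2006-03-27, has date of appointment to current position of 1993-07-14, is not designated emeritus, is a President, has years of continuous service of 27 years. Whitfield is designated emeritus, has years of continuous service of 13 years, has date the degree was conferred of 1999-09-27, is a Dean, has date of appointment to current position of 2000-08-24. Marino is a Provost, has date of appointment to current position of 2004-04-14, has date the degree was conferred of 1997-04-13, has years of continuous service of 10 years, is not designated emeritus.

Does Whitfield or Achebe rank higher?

Achebe

By current position: Saleh (President); then Marino (Provost); then Achebe, Whitfield and Abara (Dean); then Chaudhari (Department Chair); then Eriksen (Professor).
Among Achebe, Whitfield and Abara, by date the degree was conferred (earlier first): Achebe and Whitfield (1999-09-27) before Abara (2008-07-06).
Achebe and Whitfield are each designated emeritus, so the next rule applies.
Achebe and Whitfield both have date of appointment to current position 2000-08-24, so the next rule applies.
Among Achebe and Whitfield, alphabetically by surname: Achebe before Whitfield.
So Achebe takes precedence.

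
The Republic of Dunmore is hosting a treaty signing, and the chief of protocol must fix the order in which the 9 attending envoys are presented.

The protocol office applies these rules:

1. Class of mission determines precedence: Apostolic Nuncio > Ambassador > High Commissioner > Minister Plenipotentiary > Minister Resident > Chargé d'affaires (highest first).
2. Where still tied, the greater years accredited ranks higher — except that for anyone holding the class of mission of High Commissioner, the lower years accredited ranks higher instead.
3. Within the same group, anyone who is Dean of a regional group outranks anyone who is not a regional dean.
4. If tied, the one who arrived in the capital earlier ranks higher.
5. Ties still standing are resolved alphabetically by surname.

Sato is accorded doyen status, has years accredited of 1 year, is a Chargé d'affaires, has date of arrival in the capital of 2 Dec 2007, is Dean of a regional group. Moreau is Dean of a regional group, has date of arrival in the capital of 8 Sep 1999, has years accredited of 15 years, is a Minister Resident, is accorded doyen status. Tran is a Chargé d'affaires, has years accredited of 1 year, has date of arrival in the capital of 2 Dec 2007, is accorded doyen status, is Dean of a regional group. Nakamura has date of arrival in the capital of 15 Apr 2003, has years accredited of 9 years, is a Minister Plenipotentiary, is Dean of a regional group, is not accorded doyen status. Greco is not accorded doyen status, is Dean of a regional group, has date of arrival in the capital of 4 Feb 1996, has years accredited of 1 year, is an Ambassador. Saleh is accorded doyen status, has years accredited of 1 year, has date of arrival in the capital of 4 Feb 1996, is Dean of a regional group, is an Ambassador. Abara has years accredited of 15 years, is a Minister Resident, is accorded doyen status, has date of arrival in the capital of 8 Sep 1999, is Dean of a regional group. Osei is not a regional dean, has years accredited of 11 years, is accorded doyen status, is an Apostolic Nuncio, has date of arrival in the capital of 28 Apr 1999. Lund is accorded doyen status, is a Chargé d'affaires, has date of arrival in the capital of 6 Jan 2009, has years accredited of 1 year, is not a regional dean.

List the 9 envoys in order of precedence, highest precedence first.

By class of mission: Osei (Apostolic Nuncio); then Greco and Saleh (Ambassador); then Nakamura (Minister Plenipotentiary); then Abara and Moreau (Minister Resident); then Sato, Tran and Lund (Chargé d'affaires).
Greco and Saleh both have years accredited 1 year, so the next rule applies.
Greco and Saleh are each Dean of a regional group, so the next rule applies.
Greco and Saleh both have date of arrival in the capital 4 Feb 1996, so the next rule applies.
Among Greco and Saleh, alphabetically by surname: Greco before Saleh.
Abara and Moreau both have years accredited 15 years, so the next rule applies.
Abara and Moreau are each Dean of a regional group, so the next rule applies.
Abara and Moreau both have date of arrival in the capital 8 Sep 1999, so the next rule applies.
Among Abara and Moreau, alphabetically by surname: Abara before Moreau.
Sato, Tran and Lund all have years accredited 1 year, so the next rule applies.
Among Sato, Tran and Lund, Dean of a regional group before not a regional dean: Sato and Tran (Dean of a regional group) before Lund (not a regional dean).
Sato and Tran both have date of arrival in the capital 2 Dec 2007, so the next rule applies.
Among Sato and Tran, alphabetically by surname: Sato before Tran.
Full order: Osei, Greco, Saleh, Nakamura, Abara, Moreau, Sato, Tran, Lund.

Osei, Greco, Saleh, Nakamura, Abara, Moreau, Sato, Tran, Lund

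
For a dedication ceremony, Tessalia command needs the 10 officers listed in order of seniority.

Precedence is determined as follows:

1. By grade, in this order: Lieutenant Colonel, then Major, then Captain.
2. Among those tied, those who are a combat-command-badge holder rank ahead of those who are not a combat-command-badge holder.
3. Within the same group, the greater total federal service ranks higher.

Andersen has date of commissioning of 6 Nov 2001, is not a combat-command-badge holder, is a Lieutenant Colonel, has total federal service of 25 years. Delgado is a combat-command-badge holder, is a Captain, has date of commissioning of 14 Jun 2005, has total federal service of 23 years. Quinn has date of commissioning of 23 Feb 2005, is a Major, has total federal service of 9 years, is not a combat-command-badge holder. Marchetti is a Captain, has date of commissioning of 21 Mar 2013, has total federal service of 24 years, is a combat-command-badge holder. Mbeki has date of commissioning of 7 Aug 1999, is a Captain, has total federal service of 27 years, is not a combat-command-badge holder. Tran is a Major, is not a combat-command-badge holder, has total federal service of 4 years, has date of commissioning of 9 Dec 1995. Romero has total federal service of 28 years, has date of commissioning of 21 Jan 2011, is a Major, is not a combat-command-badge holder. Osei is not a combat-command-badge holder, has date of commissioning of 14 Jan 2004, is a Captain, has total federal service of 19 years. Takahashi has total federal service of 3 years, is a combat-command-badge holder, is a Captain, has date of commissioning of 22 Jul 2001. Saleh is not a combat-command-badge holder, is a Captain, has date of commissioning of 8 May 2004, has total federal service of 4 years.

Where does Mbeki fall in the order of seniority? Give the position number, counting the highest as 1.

By grade: Andersen (Lieutenant Colonel); then Romero, Quinn and Tran (Major); then Marchetti, Delgado, Takahashi, Mbeki, Osei and Saleh (Captain).
Romero, Quinn and Tran are each not a combat-command-badge holder, so the next rule applies.
Among Romero, Quinn and Tran, by total federal service (higher first): Romero (28 years) before Quinn (9 years) before Tran (4 years).
Among Marchetti, Delgado, Takahashi, Mbeki, Osei and Saleh, a combat-command-badge holder before not a combat-command-badge holder: Marchetti, Delgado and Takahashi (a combat-command-badge holder) before Mbeki, Osei and Saleh (not a combat-command-badge holder).
Among Marchetti, Delgado and Takahashi, by total federal service (higher first): Marchetti (24 years) before Delgado (23 years) before Takahashi (3 years).
Among Mbeki, Osei and Saleh, by total federal service (higher first): Mbeki (27 years) before Osei (19 years) before Saleh (4 years).
Order: Andersen, Romero, Quinn, Tran, Marchetti, Delgado, Takahashi, Mbeki, Osei, Saleh. So position 8.

8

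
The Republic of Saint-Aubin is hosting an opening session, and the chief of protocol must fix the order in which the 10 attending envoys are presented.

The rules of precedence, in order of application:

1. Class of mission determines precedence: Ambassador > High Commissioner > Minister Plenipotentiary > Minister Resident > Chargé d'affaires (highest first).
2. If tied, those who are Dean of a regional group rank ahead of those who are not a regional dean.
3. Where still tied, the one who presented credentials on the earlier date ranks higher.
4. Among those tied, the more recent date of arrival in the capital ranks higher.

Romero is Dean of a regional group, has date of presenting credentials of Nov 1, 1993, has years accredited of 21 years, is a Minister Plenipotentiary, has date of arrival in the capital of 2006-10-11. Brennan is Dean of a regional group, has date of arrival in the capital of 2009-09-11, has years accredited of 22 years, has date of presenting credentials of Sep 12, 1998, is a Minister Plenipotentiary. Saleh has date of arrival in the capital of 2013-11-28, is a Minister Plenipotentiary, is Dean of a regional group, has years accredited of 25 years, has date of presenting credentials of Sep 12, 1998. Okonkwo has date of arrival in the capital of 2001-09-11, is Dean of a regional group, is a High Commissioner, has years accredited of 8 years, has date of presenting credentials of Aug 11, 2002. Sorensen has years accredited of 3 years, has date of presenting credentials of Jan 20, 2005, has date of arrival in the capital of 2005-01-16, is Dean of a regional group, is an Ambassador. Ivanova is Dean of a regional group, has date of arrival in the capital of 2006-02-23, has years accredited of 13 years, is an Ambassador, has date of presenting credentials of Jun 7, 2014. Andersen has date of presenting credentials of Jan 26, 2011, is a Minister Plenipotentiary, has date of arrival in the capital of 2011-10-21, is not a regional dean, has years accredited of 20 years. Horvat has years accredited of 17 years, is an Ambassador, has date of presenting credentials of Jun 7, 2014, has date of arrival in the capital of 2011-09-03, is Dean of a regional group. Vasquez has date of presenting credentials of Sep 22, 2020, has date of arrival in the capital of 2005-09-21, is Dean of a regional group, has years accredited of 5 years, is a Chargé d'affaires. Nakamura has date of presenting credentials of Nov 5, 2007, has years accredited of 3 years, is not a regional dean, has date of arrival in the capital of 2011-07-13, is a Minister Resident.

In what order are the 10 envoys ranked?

By class of mission: Sorensen, Horvat and Ivanova (Ambassador); then Okonkwo (High Commissioner); then Romero, Saleh, Brennan and Andersen (Minister Plenipotentiary); then Nakamura (Minister Resident); then Vasquez (Chargé d'affaires).
Sorensen, Horvat and Ivanova are each Dean of a regional group, so the next rule applies.
Among Sorensen, Horvat and Ivanova, by date of presenting credentials (earlier first): Sorensen (Jan 20, 2005) before Horvat and Ivanova (Jun 7, 2014).
Among Horvat and Ivanova, by date of arrival in the capital (later first): Horvat (2011-09-03) before Ivanova (2006-02-23).
Among Romero, Saleh, Brennan and Andersen, Dean of a regional group before not a regional dean: Romero, Saleh and Brennan (Dean of a regional group) before Andersen (not a regional dean).
Among Romero, Saleh and Brennan, by date of presenting credentials (earlier first): Romero (Nov 1, 1993) before Saleh and Brennan (Sep 12, 1998).
Among Saleh and Brennan, by date of arrival in the capital (later first): Saleh (2013-11-28) before Brennan (2009-09-11).
Full order: Sorensen, Horvat, Ivanova, Okonkwo, Romero, Saleh, Brennan, Andersen, Nakamura, Vasquez.

Sorensen, Horvat, Ivanova, Okonkwo, Romero, Saleh, Brennan, Andersen, Nakamura, Vasquez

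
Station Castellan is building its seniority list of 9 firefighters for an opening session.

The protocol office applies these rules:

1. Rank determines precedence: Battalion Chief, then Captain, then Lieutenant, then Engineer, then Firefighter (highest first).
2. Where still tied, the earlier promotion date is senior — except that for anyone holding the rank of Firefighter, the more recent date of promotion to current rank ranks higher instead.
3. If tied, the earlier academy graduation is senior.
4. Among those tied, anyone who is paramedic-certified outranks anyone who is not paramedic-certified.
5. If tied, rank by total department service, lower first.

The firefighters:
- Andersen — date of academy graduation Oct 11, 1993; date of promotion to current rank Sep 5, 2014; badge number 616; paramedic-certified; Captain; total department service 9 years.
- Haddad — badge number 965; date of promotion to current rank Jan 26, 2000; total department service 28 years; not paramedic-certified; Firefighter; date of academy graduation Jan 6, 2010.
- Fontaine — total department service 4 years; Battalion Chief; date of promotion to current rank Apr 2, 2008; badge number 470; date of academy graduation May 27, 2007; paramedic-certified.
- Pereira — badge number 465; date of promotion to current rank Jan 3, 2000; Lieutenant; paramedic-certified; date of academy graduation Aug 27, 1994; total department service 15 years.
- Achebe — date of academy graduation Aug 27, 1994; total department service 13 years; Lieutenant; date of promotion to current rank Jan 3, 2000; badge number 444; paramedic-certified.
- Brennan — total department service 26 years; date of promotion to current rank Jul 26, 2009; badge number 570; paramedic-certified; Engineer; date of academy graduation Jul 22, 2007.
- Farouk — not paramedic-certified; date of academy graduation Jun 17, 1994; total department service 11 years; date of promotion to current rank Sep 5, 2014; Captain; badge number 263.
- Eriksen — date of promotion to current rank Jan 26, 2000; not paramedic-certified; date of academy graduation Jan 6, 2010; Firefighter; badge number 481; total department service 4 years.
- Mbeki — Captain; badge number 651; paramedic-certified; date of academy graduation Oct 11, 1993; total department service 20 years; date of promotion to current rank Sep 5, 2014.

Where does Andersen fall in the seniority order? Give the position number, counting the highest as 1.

By rank: Fontaine (Battalion Chief); then Andersen, Mbeki and Farouk (Captain); then Achebe and Pereira (Lieutenant); then Brennan (Engineer); then Eriksen and Haddad (Firefighter).
Andersen, Mbeki and Farouk all have date of promotion to current rank Sep 5, 2014, so the next rule applies.
Among Andersen, Mbeki and Farouk, by date of academy graduation (earlier first): Andersen and Mbeki (Oct 11, 1993) before Farouk (Jun 17, 1994).
Andersen and Mbeki are each paramedic-certified, so the next rule applies.
Among Andersen and Mbeki, by total department service (lower first): Andersen (9 years) before Mbeki (20 years).
Achebe and Pereira both have date of promotion to current rank Jan 3, 2000, so the next rule applies.
Achebe and Pereira both have date of academy graduation Aug 27, 1994, so the next rule applies.
Achebe and Pereira are each paramedic-certified, so the next rule applies.
Among Achebe and Pereira, by total department service (lower first): Achebe (13 years) before Pereira (15 years).
Eriksen and Haddad both have date of promotion to current rank Jan 26, 2000, so the next rule applies.
Eriksen and Haddad both have date of academy graduation Jan 6, 2010, so the next rule applies.
Eriksen and Haddad are each not paramedic-certified, so the next rule applies.
Among Eriksen and Haddad, by total department service (lower first): Eriksen (4 years) before Haddad (28 years).
Order: Fontaine, Andersen, Mbeki, Farouk, Achebe, Pereira, Brennan, Eriksen, Haddad. So position 2.

2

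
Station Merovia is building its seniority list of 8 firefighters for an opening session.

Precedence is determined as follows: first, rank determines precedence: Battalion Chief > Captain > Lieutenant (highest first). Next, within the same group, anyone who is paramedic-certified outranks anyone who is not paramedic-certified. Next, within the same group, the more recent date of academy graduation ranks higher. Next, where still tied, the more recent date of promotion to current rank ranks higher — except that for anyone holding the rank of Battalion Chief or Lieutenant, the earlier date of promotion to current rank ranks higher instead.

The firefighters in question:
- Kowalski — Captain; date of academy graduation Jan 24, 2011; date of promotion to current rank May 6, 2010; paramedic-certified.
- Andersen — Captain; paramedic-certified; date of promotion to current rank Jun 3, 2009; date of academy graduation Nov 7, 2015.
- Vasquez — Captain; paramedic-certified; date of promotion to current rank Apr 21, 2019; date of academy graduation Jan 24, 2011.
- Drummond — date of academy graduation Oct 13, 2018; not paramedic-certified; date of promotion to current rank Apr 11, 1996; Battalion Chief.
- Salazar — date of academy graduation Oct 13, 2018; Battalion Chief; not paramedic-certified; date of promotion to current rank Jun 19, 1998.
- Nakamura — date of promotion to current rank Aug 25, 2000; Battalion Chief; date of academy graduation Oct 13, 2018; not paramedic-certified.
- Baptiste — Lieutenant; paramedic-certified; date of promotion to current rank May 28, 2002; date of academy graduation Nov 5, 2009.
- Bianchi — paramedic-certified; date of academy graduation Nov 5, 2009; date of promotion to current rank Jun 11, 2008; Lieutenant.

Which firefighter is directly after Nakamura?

By rank: Drummond, Salazar and Nakamura (Battalion Chief); then Andersen, Vasquez and Kowalski (Captain); then Baptiste and Bianchi (Lieutenant).
Drummond, Salazar and Nakamura are each not paramedic-certified, so the next rule applies.
Drummond, Salazar and Nakamura all have date of academy graduation Oct 13, 2018, so the next rule applies.
Among Drummond, Salazar and Nakamura, by date of promotion to current rank (earlier first) (reversed rule for this group): Drummond (Apr 11, 1996) before Salazar (Jun 19, 1998) before Nakamura (Aug 25, 2000).
Andersen, Vasquez and Kowalski are each paramedic-certified, so the next rule applies.
Among Andersen, Vasquez and Kowalski, by date of academy graduation (later first): Andersen (Nov 7, 2015) before Vasquez and Kowalski (Jan 24, 2011).
Among Vasquez and Kowalski, by date of promotion to current rank (later first): Vasquez (Apr 21, 2019) before Kowalski (May 6, 2010).
Baptiste and Bianchi are each paramedic-certified, so the next rule applies.
Baptiste and Bianchi both have date of academy graduation Nov 5, 2009, so the next rule applies.
Among Baptiste and Bianchi, by date of promotion to current rank (earlier first) (reversed rule for this group): Baptiste (May 28, 2002) before Bianchi (Jun 11, 2008).
Order: Drummond, Salazar, Nakamura, Andersen, Vasquez, Kowalski, Baptiste, Bianchi.

Andersen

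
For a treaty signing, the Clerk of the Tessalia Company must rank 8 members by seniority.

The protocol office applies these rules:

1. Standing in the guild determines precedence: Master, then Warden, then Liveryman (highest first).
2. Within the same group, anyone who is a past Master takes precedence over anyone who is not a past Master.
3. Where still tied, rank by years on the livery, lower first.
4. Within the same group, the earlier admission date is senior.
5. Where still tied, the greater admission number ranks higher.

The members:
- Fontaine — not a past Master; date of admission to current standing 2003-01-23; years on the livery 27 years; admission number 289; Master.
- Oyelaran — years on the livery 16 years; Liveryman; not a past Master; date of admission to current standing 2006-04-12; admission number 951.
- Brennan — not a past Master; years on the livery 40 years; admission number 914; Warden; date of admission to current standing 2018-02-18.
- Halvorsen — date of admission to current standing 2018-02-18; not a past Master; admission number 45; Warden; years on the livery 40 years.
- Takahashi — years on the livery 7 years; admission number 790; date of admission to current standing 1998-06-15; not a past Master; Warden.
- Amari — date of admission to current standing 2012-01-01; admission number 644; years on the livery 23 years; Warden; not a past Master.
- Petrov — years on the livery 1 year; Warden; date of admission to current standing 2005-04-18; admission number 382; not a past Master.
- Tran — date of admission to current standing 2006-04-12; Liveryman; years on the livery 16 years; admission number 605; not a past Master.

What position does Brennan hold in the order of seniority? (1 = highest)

5

By standing in the guild: Fontaine (Master); then Petrov, Takahashi, Amari, Brennan and Halvorsen (Warden); then Oyelaran and Tran (Liveryman).
Petrov, Takahashi, Amari, Brennan and Halvorsen are each not a past Master, so the next rule applies.
Among Petrov, Takahashi, Amari, Brennan and Halvorsen, by years on the livery (lower first): Petrov (1 year) before Takahashi (7 years) before Amari (23 years) before Brennan and Halvorsen (40 years).
Brennan and Halvorsen both have date of admission to current standing 2018-02-18, so the next rule applies.
Among Brennan and Halvorsen, by admission number (higher first): Brennan (914) before Halvorsen (45).
Oyelaran and Tran are each not a past Master, so the next rule applies.
Oyelaran and Tran both have years on the livery 16 years, so the next rule applies.
Oyelaran and Tran both have date of admission to current standing 2006-04-12, so the next rule applies.
Among Oyelaran and Tran, by admission number (higher first): Oyelaran (951) before Tran (605).
Order: Fontaine, Petrov, Takahashi, Amari, Brennan, Halvorsen, Oyelaran, Tran. So position 5.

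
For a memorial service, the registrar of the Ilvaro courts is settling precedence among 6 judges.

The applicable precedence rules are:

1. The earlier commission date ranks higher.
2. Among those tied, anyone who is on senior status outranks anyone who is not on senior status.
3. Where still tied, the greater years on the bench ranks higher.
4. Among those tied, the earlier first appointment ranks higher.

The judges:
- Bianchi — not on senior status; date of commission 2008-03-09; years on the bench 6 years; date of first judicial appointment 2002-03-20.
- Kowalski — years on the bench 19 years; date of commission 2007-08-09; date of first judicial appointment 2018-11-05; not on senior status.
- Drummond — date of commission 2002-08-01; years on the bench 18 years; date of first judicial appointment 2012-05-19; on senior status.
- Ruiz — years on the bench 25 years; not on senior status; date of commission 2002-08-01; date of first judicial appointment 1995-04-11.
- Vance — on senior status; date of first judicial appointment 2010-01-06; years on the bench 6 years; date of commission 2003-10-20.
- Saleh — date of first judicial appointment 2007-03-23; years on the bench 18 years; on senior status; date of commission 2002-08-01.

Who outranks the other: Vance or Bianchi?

By date of commission (earlier first): Saleh, Drummond and Ruiz (each 2002-08-01); then Vance (2003-10-20); then Kowalski (2007-08-09); then Bianchi (2008-03-09).
Among Saleh, Drummond and Ruiz, on senior status before not on senior status: Saleh and Drummond (on senior status) before Ruiz (not on senior status).
Saleh and Drummond both have years on the bench 18 years, so the next rule applies.
Among Saleh and Drummond, by date of first judicial appointment (earlier first): Saleh (2007-03-23) before Drummond (2012-05-19).
So Vance takes precedence.

Vance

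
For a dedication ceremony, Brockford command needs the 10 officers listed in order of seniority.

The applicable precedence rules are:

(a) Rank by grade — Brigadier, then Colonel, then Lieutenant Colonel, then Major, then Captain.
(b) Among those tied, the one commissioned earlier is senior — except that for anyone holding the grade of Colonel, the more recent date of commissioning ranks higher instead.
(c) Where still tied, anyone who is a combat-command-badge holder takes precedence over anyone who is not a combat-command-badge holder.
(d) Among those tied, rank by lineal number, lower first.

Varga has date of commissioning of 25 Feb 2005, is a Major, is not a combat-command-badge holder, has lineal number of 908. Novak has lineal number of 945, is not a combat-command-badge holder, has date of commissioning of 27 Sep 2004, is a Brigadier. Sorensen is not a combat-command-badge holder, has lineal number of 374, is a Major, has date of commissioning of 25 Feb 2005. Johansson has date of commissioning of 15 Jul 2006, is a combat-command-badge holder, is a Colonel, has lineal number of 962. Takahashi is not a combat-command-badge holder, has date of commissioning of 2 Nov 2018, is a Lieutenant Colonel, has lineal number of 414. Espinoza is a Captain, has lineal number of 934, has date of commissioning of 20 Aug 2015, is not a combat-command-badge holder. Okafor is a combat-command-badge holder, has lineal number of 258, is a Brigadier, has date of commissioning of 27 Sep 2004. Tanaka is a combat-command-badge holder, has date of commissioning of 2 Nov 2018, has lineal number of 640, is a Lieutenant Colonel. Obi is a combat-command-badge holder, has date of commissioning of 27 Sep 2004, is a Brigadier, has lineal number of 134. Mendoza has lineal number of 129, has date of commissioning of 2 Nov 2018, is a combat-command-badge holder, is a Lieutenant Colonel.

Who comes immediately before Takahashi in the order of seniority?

By grade: Obi, Okafor and Novak (Brigadier); then Johansson (Colonel); then Mendoza, Tanaka and Takahashi (Lieutenant Colonel); then Sorensen and Varga (Major); then Espinoza (Captain).
Obi, Okafor and Novak all have date of commissioning 27 Sep 2004, so the next rule applies.
Among Obi, Okafor and Novak, a combat-command-badge holder before not a combat-command-badge holder: Obi and Okafor (a combat-command-badge holder) before Novak (not a combat-command-badge holder).
Among Obi and Okafor, by lineal number (lower first): Obi (134) before Okafor (258).
Mendoza, Tanaka and Takahashi all have date of commissioning 2 Nov 2018, so the next rule applies.
Among Mendoza, Tanaka and Takahashi, a combat-command-badge holder before not a combat-command-badge holder: Mendoza and Tanaka (a combat-command-badge holder) before Takahashi (not a combat-command-badge holder).
Among Mendoza and Tanaka, by lineal number (lower first): Mendoza (129) before Tanaka (640).
Sorensen and Varga both have date of commissioning 25 Feb 2005, so the next rule applies.
Sorensen and Varga are each not a combat-command-badge holder, so the next rule applies.
Among Sorensen and Varga, by lineal number (lower first): Sorensen (374) before Varga (908).
Order: Obi, Okafor, Novak, Johansson, Mendoza, Tanaka, Takahashi, Sorensen, Varga, Espinoza.

Tanaka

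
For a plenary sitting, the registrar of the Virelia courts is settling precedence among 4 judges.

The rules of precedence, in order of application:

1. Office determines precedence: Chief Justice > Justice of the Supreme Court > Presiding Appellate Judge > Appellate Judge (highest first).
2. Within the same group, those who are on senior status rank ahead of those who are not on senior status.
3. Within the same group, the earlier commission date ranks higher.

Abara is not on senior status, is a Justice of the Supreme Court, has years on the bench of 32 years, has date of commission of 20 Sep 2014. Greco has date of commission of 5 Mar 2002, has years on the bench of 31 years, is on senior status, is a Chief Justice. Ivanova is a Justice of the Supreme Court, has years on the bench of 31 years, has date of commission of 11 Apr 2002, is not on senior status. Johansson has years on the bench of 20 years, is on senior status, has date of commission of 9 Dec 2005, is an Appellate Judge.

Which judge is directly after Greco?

Ivanova

By office: Greco (Chief Justice); then Ivanova and Abara (Justice of the Supreme Court); then Johansson (Appellate Judge).
Ivanova and Abara are each not on senior status, so the next rule applies.
Among Ivanova and Abara, by date of commission (earlier first): Ivanova (11 Apr 2002) before Abara (20 Sep 2014).
Order: Greco, Ivanova, Abara, Johansson.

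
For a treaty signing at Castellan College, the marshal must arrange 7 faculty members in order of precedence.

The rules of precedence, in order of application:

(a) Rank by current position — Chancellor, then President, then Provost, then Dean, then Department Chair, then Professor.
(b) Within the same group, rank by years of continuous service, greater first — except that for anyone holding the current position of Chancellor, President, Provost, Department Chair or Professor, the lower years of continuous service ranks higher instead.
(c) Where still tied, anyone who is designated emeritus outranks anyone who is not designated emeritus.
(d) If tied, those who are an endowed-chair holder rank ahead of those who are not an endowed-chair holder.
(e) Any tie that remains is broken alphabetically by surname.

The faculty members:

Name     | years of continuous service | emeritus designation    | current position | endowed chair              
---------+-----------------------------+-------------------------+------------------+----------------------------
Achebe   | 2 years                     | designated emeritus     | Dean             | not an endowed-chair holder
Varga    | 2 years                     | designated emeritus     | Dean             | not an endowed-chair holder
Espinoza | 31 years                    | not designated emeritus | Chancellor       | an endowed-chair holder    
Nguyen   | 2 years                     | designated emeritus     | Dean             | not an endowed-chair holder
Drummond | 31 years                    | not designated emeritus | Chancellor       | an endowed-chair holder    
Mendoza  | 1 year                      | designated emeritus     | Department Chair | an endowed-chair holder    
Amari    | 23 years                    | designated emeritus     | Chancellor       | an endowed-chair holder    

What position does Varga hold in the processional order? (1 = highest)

By current position: Amari, Drummond and Espinoza (Chancellor); then Achebe, Nguyen and Varga (Dean); then Mendoza (Department Chair).
Among Amari, Drummond and Espinoza, by years of continuous service (lower first) (reversed rule for this group): Amari (23 years) before Drummond and Espinoza (31 years).
Drummond and Espinoza are each not designated emeritus, so the next rule applies.
Drummond and Espinoza are each an endowed-chair holder, so the next rule applies.
Among Drummond and Espinoza, alphabetically by surname: Drummond before Espinoza.
Achebe, Nguyen and Varga all have years of continuous service 2 years, so the next rule applies.
Achebe, Nguyen and Varga are each designated emeritus, so the next rule applies.
Achebe, Nguyen and Varga are each not an endowed-chair holder, so the next rule applies.
Among Achebe, Nguyen and Varga, alphabetically by surname: Achebe before Nguyen before Varga.
Order: Amari, Drummond, Espinoza, Achebe, Nguyen, Varga, Mendoza. So position 6.

6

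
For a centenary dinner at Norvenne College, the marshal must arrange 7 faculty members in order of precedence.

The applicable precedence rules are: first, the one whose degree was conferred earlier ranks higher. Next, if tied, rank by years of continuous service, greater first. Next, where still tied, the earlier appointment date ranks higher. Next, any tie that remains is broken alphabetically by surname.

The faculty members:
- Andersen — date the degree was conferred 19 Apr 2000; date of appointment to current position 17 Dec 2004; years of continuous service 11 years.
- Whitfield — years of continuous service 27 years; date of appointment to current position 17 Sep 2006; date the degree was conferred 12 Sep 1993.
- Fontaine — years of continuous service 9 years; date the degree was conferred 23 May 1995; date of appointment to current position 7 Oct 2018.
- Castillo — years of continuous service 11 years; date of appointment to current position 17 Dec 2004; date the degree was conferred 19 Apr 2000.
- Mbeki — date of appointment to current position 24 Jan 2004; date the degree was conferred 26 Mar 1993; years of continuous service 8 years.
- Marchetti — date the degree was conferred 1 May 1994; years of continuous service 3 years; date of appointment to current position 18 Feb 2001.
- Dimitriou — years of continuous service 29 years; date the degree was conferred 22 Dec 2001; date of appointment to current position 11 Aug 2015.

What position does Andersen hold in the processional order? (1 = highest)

5

By date the degree was conferred (earlier first): Mbeki (26 Mar 1993); then Whitfield (12 Sep 1993); then Marchetti (1 May 1994); then Fontaine (23 May 1995); then Andersen and Castillo (both 19 Apr 2000); then Dimitriou (22 Dec 2001).
Andersen and Castillo both have years of continuous service 11 years, so the next rule applies.
Andersen and Castillo both have date of appointment to current position 17 Dec 2004, so the next rule applies.
Among Andersen and Castillo, alphabetically by surname: Andersen before Castillo.
Order: Mbeki, Whitfield, Marchetti, Fontaine, Andersen, Castillo, Dimitriou. So position 5.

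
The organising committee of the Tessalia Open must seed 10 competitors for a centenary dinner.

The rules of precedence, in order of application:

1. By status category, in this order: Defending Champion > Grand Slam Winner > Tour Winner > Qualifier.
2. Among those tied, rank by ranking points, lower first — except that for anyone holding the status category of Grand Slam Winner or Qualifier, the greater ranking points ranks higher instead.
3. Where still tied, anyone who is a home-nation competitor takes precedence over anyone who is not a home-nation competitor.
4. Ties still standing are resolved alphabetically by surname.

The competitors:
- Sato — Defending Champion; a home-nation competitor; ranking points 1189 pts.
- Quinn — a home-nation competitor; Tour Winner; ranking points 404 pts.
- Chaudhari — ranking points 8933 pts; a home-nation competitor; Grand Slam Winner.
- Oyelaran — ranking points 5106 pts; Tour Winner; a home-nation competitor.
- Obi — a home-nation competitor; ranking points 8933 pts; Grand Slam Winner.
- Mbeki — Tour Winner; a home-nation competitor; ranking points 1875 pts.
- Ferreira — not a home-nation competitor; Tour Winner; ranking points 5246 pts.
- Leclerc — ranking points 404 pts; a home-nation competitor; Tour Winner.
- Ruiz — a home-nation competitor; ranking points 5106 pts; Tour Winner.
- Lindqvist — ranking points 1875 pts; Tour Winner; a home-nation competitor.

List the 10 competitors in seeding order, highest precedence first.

Sato, Chaudhari, Obi, Leclerc, Quinn, Lindqvist, Mbeki, Oyelaran, Ruiz, Ferreira

By status category: Sato (Defending Champion); then Chaudhari and Obi (Grand Slam Winner); then Leclerc, Quinn, Lindqvist, Mbeki, Oyelaran, Ruiz and Ferreira (Tour Winner).
Chaudhari and Obi both have ranking points 8933 pts, so the next rule applies.
Chaudhari and Obi are each a home-nation competitor, so the next rule applies.
Among Chaudhari and Obi, alphabetically by surname: Chaudhari before Obi.
Among Leclerc, Quinn, Lindqvist, Mbeki, Oyelaran, Ruiz and Ferreira, by ranking points (lower first): Leclerc and Quinn (404 pts) before Lindqvist and Mbeki (1875 pts) before Oyelaran and Ruiz (5106 pts) before Ferreira (5246 pts).
Leclerc and Quinn are each a home-nation competitor, so the next rule applies.
Among Leclerc and Quinn, alphabetically by surname: Leclerc before Quinn.
Lindqvist and Mbeki are each a home-nation competitor, so the next rule applies.
Among Lindqvist and Mbeki, alphabetically by surname: Lindqvist before Mbeki.
Oyelaran and Ruiz are each a home-nation competitor, so the next rule applies.
Among Oyelaran and Ruiz, alphabetically by surname: Oyelaran before Ruiz.
Full order: Sato, Chaudhari, Obi, Leclerc, Quinn, Lindqvist, Mbeki, Oyelaran, Ruiz, Ferreira.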